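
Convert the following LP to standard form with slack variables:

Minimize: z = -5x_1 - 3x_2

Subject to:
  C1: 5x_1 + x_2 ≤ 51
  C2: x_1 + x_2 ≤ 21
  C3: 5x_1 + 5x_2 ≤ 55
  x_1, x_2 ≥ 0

min z = -5x_1 - 3x_2

s.t.
  5x_1 + x_2 + s1 = 51
  x_1 + x_2 + s2 = 21
  5x_1 + 5x_2 + s3 = 55
  x_1, x_2, s1, s2, s3 ≥ 0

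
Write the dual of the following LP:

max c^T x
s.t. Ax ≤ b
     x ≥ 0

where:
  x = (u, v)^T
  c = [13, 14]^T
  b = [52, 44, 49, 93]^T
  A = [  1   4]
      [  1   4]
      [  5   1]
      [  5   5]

Primal max cᵀx s.t. Ax ≤ b, x ≥ 0  →  Dual min bᵀy s.t. Aᵀy ≥ c, y ≥ 0.

Minimize: z = 52y1 + 44y2 + 49y3 + 93y4

Subject to:
  y1 + y2 + 5y3 + 5y4 ≥ 13
  4y1 + 4y2 + y3 + 5y4 ≥ 14
  y1, y2, y3, y4 ≥ 0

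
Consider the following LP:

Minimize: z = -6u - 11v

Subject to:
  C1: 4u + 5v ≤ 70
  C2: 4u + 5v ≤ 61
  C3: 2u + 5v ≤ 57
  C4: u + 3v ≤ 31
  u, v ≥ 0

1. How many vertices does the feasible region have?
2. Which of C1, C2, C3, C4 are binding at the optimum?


1. 4
2. C2, C4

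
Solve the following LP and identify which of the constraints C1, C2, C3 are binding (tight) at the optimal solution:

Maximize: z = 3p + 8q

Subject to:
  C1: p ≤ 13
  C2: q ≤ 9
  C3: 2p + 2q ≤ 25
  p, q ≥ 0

At p = 3.5, q = 9, compute slack b - a·x for each constraint:
  C1: 13 − 3.5 = 9.5  (slack)
  C2: 9 − 9 = 0  (binding)
  C3: 25 − 25 = 0  (binding)

Optimal: p = 3.5, q = 9
Binding: C2, C3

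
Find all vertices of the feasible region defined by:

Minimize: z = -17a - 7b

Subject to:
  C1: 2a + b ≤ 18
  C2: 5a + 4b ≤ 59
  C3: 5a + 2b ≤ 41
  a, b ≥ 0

(0, 0), (8.2, 0), (5, 8), (4.333, 9.333), (0, 14.75)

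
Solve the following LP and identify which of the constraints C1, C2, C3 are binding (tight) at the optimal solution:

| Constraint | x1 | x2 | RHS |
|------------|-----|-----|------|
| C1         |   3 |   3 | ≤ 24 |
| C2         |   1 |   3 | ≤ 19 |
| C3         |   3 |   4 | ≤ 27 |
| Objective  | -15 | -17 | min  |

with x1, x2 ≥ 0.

At x1 = 5, x2 = 3, compute slack b - a·x for each constraint:
  C1: 24 − 24 = 0  (binding)
  C2: 19 − 14 = 5  (slack)
  C3: 27 − 27 = 0  (binding)

Optimal: x1 = 5, x2 = 3
Binding: C1, C3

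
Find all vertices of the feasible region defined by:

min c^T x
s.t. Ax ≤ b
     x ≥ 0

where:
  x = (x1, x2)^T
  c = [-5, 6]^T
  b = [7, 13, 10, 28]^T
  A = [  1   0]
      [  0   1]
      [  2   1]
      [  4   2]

(0, 0), (5, 0), (0, 10)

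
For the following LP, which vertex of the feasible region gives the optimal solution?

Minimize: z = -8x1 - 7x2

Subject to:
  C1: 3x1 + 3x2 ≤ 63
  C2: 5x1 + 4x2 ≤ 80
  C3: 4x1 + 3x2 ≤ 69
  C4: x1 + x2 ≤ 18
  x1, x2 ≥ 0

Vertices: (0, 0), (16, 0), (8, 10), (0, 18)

Evaluate the objective at each vertex of the feasible region:
  z(0, 0) = 0
  z(16, 0) = -128
  z(8, 10) = -134  ←
  z(0, 18) = -126
The minimum is at x1 = 8, x2 = 10.

(8, 10)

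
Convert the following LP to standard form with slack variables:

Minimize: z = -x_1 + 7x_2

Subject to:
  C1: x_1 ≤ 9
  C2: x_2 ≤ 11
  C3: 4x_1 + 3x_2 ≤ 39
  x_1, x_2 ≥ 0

min z = -x_1 + 7x_2

s.t.
  x_1 + s1 = 9
  x_2 + s2 = 11
  4x_1 + 3x_2 + s3 = 39
  x_1, x_2, s1, s2, s3 ≥ 0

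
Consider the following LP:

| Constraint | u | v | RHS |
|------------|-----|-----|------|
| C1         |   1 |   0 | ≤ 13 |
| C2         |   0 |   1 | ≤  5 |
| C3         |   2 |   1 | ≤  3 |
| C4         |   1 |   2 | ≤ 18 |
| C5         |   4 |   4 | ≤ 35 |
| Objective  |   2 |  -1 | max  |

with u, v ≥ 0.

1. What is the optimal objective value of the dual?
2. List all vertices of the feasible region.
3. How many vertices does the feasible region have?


1. 3
2. (0, 0), (1.5, 0), (0, 3)
3. 3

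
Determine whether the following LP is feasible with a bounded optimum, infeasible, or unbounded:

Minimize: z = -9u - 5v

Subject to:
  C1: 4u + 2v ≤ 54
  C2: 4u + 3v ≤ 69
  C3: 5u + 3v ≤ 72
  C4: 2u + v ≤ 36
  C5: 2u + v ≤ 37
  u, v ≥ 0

Feasible with a bounded optimal solution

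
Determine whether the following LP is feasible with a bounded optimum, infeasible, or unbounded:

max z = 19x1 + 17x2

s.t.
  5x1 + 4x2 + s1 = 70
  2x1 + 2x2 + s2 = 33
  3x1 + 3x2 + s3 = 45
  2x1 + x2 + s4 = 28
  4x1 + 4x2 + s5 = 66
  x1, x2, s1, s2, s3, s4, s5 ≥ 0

Feasible with a bounded optimal solution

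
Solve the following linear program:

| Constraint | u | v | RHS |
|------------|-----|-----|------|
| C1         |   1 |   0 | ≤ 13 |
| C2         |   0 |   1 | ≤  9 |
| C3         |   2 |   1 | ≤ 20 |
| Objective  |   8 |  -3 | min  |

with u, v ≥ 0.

Evaluate the objective at each vertex of the feasible region:
  z(0, 0) = 0
  z(10, 0) = 80
  z(5.5, 9) = 17
  z(0, 9) = -27  ←
The minimum is at u = 0, v = 9.

u = 0, v = 9, z = -27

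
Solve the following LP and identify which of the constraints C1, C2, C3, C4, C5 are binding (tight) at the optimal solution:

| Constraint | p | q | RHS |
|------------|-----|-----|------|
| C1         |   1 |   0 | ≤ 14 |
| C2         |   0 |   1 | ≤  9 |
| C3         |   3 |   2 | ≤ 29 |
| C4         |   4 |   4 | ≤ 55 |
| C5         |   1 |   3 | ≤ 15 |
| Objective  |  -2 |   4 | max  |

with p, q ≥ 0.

At p = 0, q = 5, compute slack b - a·x for each constraint:
  C1: 14 − 0 = 14  (slack)
  C2: 9 − 5 = 4  (slack)
  C3: 29 − 10 = 19  (slack)
  C4: 55 − 20 = 35  (slack)
  C5: 15 − 15 = 0  (binding)

Optimal: p = 0, q = 5
Binding: C5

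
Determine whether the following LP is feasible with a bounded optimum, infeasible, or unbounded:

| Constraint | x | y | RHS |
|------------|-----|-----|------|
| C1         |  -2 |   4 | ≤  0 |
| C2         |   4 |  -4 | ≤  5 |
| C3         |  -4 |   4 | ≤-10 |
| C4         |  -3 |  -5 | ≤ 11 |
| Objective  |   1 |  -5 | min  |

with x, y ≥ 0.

Infeasible (no feasible solution exists)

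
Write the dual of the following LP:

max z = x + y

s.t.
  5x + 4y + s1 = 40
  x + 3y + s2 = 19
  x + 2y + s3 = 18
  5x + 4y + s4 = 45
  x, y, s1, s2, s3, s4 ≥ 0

Primal max cᵀx s.t. Ax ≤ b, x ≥ 0  →  Dual min bᵀy s.t. Aᵀy ≥ c, y ≥ 0.

Minimize: z = 40y1 + 19y2 + 18y3 + 45y4

Subject to:
  5y1 + y2 + y3 + 5y4 ≥ 1
  4y1 + 3y2 + 2y3 + 4y4 ≥ 1
  y1, y2, y3, y4 ≥ 0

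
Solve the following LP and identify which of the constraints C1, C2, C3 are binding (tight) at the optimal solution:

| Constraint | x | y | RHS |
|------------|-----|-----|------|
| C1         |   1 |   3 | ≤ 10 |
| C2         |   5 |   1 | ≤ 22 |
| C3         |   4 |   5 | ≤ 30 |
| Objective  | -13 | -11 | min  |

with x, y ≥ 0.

At x = 4, y = 2, compute slack b - a·x for each constraint:
  C1: 10 − 10 = 0  (binding)
  C2: 22 − 22 = 0  (binding)
  C3: 30 − 26 = 4  (slack)

Optimal: x = 4, y = 2
Binding: C1, C2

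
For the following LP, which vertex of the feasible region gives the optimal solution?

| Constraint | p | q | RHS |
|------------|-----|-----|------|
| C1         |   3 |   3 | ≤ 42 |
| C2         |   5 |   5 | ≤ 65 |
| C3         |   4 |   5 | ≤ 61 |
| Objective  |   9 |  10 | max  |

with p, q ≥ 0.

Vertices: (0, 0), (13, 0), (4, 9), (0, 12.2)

Evaluate the objective at each vertex of the feasible region:
  z(0, 0) = 0
  z(13, 0) = 117
  z(4, 9) = 126  ←
  z(0, 12.2) = 122
The maximum is at p = 4, q = 9.

(4, 9)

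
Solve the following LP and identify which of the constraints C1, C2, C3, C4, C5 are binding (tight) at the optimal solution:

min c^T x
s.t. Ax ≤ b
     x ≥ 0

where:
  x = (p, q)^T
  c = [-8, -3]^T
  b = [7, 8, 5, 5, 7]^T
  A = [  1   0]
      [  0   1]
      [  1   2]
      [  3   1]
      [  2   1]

At p = 1, q = 2, compute slack b - a·x for each constraint:
  C1: 7 − 1 = 6  (slack)
  C2: 8 − 2 = 6  (slack)
  C3: 5 − 5 = 0  (binding)
  C4: 5 − 5 = 0  (binding)
  C5: 7 − 4 = 3  (slack)

Optimal: p = 1, q = 2
Binding: C3, C4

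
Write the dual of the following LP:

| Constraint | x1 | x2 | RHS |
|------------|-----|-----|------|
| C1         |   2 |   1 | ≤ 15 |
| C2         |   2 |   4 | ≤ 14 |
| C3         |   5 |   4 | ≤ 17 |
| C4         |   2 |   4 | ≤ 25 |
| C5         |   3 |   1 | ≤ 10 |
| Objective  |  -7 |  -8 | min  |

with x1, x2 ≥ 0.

Primal min cᵀx s.t. Ax ≤ b, x ≥ 0  →  Dual max −bᵀy s.t. Aᵀy ≥ −c, y ≥ 0.

Maximize: z = -15y1 - 14y2 - 17y3 - 25y4 - 10y5

Subject to:
  2y1 + 2y2 + 5y3 + 2y4 + 3y5 ≥ 7
  y1 + 4y2 + 4y3 + 4y4 + y5 ≥ 8
  y1, y2, y3, y4, y5 ≥ 0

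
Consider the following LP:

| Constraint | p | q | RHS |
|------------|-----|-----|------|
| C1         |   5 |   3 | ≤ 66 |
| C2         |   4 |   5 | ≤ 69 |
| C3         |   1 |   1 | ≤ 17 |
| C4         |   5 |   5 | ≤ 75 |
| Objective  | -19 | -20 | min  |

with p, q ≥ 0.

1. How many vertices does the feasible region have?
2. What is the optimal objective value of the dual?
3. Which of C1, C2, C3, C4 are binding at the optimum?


1. 5
2. -294
3. C2, C4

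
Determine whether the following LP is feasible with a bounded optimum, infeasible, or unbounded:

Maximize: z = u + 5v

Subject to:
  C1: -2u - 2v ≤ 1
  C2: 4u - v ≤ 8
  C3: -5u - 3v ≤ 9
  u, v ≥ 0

Unbounded (objective can increase without bound)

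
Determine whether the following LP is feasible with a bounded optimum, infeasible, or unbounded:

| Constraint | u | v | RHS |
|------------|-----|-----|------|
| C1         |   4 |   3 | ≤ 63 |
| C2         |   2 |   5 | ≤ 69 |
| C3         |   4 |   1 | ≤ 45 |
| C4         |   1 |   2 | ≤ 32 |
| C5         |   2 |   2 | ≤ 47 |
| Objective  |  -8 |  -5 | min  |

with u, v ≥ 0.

Feasible with a bounded optimal solution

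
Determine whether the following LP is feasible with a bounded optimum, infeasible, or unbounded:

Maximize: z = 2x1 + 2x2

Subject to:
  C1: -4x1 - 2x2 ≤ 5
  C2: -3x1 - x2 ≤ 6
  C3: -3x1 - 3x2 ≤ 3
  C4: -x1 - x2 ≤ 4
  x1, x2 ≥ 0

Unbounded (objective can increase without bound)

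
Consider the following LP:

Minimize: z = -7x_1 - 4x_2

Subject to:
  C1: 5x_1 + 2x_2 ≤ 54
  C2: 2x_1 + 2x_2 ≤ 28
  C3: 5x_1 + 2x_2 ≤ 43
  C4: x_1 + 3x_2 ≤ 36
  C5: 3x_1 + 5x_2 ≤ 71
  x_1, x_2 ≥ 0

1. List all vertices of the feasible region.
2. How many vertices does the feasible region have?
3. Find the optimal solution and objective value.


1. (0, 0), (8.6, 0), (5, 9), (3, 11), (0, 12)
2. 5
3. x_1 = 5, x_2 = 9, z = -71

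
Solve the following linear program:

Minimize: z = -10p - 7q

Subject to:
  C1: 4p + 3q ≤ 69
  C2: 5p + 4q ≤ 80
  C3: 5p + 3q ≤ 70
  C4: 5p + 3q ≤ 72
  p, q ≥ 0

Evaluate the objective at each vertex of the feasible region:
  z(0, 0) = 0
  z(14, 0) = -140
  z(8, 10) = -150  ←
  z(0, 20) = -140
The minimum is at p = 8, q = 10.

p = 8, q = 10, z = -150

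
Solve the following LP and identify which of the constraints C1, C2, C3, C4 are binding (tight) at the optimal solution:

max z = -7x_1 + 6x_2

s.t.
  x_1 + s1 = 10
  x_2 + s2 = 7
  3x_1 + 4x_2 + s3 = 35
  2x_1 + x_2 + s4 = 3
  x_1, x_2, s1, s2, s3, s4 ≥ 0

At x_1 = 0, x_2 = 3, compute slack b - a·x for each constraint:
  C1: 10 − 0 = 10  (slack)
  C2: 7 − 3 = 4  (slack)
  C3: 35 − 12 = 23  (slack)
  C4: 3 − 3 = 0  (binding)

Optimal: x_1 = 0, x_2 = 3
Binding: C4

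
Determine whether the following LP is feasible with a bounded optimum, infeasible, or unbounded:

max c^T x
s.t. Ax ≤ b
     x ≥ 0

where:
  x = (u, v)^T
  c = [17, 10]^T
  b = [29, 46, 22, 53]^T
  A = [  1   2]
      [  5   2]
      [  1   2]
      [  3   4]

Feasible with a bounded optimal solution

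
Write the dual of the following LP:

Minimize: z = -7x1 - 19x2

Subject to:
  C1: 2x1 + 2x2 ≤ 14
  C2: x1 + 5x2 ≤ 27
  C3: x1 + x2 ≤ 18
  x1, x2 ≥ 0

Primal min cᵀx s.t. Ax ≤ b, x ≥ 0  →  Dual max −bᵀy s.t. Aᵀy ≥ −c, y ≥ 0.

Maximize: z = -14y1 - 27y2 - 18y3

Subject to:
  2y1 + y2 + y3 ≥ 7
  2y1 + 5y2 + y3 ≥ 19
  y1, y2, y3 ≥ 0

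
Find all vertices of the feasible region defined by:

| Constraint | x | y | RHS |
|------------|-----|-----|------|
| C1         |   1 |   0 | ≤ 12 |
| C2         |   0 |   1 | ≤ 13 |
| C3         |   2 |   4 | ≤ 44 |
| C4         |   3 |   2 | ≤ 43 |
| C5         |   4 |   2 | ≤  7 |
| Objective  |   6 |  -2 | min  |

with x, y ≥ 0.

(0, 0), (1.75, 0), (0, 3.5)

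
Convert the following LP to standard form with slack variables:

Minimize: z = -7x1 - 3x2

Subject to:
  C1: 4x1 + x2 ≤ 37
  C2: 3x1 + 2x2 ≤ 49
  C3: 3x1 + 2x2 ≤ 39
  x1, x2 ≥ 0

min z = -7x1 - 3x2

s.t.
  4x1 + x2 + s1 = 37
  3x1 + 2x2 + s2 = 49
  3x1 + 2x2 + s3 = 39
  x1, x2, s1, s2, s3 ≥ 0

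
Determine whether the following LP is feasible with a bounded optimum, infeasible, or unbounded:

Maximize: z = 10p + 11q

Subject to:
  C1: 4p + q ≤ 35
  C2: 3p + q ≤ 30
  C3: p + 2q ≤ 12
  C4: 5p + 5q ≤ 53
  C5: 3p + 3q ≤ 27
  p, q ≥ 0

Feasible with a bounded optimal solution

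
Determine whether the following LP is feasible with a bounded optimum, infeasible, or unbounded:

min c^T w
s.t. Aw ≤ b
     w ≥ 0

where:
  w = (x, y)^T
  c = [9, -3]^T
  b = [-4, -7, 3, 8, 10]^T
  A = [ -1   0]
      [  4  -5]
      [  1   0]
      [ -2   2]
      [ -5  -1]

Infeasible (no feasible solution exists)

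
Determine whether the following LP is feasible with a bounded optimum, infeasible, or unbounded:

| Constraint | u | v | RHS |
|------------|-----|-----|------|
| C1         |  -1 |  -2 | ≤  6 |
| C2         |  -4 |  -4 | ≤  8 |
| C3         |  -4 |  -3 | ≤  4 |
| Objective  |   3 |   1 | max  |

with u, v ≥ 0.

Unbounded (objective can increase without bound)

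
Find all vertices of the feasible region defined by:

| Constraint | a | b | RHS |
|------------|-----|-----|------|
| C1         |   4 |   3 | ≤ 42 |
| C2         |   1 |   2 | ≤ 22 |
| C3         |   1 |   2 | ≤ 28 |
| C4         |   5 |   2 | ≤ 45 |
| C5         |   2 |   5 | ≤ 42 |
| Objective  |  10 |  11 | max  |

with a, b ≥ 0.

(0, 0), (9, 0), (7.286, 4.286), (6, 6), (0, 8.4)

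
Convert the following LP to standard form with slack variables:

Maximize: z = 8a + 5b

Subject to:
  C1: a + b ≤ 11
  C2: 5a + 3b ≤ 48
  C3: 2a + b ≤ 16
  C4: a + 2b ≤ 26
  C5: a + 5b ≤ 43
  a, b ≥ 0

max z = 8a + 5b

s.t.
  a + b + s1 = 11
  5a + 3b + s2 = 48
  2a + b + s3 = 16
  a + 2b + s4 = 26
  a + 5b + s5 = 43
  a, b, s1, s2, s3, s4, s5 ≥ 0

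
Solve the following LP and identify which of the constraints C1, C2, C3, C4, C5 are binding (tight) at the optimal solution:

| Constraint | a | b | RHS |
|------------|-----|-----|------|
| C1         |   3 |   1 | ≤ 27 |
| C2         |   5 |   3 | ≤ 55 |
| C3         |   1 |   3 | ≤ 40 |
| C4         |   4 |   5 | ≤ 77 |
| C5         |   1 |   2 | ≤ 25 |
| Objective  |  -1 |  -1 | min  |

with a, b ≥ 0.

At a = 5, b = 10, compute slack b - a·x for each constraint:
  C1: 27 − 25 = 2  (slack)
  C2: 55 − 55 = 0  (binding)
  C3: 40 − 35 = 5  (slack)
  C4: 77 − 70 = 7  (slack)
  C5: 25 − 25 = 0  (binding)

Optimal: a = 5, b = 10
Binding: C2, C5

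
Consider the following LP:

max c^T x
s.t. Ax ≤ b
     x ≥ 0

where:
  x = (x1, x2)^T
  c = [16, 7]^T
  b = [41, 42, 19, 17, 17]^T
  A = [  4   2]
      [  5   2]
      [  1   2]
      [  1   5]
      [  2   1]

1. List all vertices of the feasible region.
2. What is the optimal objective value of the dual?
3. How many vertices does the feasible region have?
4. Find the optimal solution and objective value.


1. (0, 0), (8.4, 0), (8, 1), (7.556, 1.889), (0, 3.4)
2. 135
3. 5
4. x1 = 8, x2 = 1, z = 135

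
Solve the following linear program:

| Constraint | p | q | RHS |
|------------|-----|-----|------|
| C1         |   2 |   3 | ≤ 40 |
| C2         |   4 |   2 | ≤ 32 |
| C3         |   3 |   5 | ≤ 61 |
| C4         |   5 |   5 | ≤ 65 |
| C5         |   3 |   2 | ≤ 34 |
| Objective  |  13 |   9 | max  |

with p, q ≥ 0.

Evaluate the objective at each vertex of the feasible region:
  z(0, 0) = 0
  z(8, 0) = 104
  z(3, 10) = 129  ←
  z(2, 11) = 125
  z(0, 12.2) = 109.8
The maximum is at p = 3, q = 10.

p = 3, q = 10, z = 129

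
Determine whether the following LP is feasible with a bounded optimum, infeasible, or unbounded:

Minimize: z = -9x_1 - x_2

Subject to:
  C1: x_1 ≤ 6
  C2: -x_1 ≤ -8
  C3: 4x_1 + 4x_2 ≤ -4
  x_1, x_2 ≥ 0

Infeasible (no feasible solution exists)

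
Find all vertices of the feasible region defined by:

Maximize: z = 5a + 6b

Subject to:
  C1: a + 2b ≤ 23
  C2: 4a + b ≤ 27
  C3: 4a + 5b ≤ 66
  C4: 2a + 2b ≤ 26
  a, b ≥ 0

(0, 0), (6.75, 0), (4.667, 8.333), (3, 10), (0, 11.5)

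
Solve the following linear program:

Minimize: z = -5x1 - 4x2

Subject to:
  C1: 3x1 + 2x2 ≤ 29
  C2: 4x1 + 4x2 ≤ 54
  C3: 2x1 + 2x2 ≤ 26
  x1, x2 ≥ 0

Evaluate the objective at each vertex of the feasible region:
  z(0, 0) = 0
  z(9.667, 0) = -48.33
  z(3, 10) = -55  ←
  z(0, 13) = -52
The minimum is at x1 = 3, x2 = 10.

x1 = 3, x2 = 10, z = -55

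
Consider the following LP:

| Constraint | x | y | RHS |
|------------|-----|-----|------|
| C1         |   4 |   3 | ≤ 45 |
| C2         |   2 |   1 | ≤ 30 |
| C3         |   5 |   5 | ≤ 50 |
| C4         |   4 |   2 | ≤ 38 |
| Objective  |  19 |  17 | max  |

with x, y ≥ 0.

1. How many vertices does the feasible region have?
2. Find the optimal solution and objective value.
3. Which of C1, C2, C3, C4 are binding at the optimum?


1. 4
2. x = 9, y = 1, z = 188
3. C3, C4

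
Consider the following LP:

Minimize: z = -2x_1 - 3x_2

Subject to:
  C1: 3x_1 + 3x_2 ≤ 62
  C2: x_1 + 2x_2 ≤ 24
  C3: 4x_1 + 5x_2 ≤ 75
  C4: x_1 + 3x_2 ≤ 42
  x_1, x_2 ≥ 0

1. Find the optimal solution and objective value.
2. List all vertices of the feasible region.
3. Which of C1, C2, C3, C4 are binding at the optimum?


1. x_1 = 10, x_2 = 7, z = -41
2. (0, 0), (18.75, 0), (10, 7), (0, 12)
3. C2, C3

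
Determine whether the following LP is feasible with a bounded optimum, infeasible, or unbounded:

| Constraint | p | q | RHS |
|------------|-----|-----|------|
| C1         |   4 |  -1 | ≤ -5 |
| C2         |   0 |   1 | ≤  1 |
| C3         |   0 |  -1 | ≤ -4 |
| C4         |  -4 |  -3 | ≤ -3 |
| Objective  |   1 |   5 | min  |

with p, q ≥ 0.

Infeasible (no feasible solution exists)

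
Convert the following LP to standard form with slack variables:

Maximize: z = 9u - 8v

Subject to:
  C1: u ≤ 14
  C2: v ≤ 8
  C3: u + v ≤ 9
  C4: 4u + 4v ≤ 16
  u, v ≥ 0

max z = 9u - 8v

s.t.
  u + s1 = 14
  v + s2 = 8
  u + v + s3 = 9
  4u + 4v + s4 = 16
  u, v, s1, s2, s3, s4 ≥ 0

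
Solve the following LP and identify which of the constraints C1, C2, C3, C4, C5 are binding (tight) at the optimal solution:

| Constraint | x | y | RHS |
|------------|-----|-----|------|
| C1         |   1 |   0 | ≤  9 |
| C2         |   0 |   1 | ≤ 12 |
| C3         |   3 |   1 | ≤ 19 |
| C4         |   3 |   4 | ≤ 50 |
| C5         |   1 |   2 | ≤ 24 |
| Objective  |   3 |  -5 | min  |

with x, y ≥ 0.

At x = 0, y = 12, compute slack b - a·x for each constraint:
  C1: 9 − 0 = 9  (slack)
  C2: 12 − 12 = 0  (binding)
  C3: 19 − 12 = 7  (slack)
  C4: 50 − 48 = 2  (slack)
  C5: 24 − 24 = 0  (binding)

Optimal: x = 0, y = 12
Binding: C2, C5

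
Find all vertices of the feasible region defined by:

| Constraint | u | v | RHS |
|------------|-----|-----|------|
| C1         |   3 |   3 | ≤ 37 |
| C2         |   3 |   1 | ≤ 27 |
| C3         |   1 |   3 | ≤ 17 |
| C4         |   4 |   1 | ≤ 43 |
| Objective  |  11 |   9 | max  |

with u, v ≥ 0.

(0, 0), (9, 0), (8, 3), (0, 5.667)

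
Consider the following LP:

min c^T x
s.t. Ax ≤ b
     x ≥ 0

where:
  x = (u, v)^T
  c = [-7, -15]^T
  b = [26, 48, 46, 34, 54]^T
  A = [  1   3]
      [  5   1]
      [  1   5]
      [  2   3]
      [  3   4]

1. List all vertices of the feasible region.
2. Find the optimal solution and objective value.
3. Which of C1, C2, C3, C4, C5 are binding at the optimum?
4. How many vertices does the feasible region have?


1. (0, 0), (9.6, 0), (8.462, 5.692), (8, 6), (0, 8.667)
2. u = 8, v = 6, z = -146
3. C1, C4
4. 5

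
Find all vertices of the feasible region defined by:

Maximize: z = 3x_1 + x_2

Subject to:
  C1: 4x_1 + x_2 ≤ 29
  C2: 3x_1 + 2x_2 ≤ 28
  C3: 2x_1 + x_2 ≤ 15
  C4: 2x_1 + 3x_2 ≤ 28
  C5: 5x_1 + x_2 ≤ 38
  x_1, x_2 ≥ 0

(0, 0), (7.25, 0), (7, 1), (4.25, 6.5), (0, 9.333)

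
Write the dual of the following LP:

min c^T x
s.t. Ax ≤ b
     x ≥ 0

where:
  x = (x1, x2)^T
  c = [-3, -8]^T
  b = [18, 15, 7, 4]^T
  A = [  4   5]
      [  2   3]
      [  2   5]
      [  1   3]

Primal min cᵀx s.t. Ax ≤ b, x ≥ 0  →  Dual max −bᵀy s.t. Aᵀy ≥ −c, y ≥ 0.

Maximize: z = -18y1 - 15y2 - 7y3 - 4y4

Subject to:
  4y1 + 2y2 + 2y3 + y4 ≥ 3
  5y1 + 3y2 + 5y3 + 3y4 ≥ 8
  y1, y2, y3, y4 ≥ 0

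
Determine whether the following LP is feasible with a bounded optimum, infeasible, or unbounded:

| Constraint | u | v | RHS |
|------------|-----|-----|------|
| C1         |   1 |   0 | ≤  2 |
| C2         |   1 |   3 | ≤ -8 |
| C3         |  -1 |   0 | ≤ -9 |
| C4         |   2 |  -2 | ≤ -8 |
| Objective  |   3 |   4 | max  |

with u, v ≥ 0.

Infeasible (no feasible solution exists)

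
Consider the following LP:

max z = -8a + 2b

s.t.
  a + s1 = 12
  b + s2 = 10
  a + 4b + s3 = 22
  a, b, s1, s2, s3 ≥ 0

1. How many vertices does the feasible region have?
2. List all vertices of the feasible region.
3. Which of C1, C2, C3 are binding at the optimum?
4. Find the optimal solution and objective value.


1. 4
2. (0, 0), (12, 0), (12, 2.5), (0, 5.5)
3. C3
4. a = 0, b = 5.5, z = 11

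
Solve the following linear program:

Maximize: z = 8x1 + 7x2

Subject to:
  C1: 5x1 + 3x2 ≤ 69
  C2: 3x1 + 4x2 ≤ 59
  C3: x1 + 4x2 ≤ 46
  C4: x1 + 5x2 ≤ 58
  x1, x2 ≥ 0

Evaluate the objective at each vertex of the feasible region:
  z(0, 0) = 0
  z(13.8, 0) = 110.4
  z(9, 8) = 128  ←
  z(6.5, 9.875) = 121.1
  z(0, 11.5) = 80.5
The maximum is at x1 = 9, x2 = 8.

x1 = 9, x2 = 8, z = 128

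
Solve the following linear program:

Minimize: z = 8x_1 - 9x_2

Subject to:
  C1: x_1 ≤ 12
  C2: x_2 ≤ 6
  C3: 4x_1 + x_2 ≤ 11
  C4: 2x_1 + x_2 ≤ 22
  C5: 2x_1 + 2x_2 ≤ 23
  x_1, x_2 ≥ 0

Evaluate the objective at each vertex of the feasible region:
  z(0, 0) = 0
  z(2.75, 0) = 22
  z(1.25, 6) = -44
  z(0, 6) = -54  ←
The minimum is at x_1 = 0, x_2 = 6.

x_1 = 0, x_2 = 6, z = -54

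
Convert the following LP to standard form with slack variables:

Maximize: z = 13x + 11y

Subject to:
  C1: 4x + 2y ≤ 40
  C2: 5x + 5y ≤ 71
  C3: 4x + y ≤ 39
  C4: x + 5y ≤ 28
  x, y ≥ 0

max z = 13x + 11y

s.t.
  4x + 2y + s1 = 40
  5x + 5y + s2 = 71
  4x + y + s3 = 39
  x + 5y + s4 = 28
  x, y, s1, s2, s3, s4 ≥ 0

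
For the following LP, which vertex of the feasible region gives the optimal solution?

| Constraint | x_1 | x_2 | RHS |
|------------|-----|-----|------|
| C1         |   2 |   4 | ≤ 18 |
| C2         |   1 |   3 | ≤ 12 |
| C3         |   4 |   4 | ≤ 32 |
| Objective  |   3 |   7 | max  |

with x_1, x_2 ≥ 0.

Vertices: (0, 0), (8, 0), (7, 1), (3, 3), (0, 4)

Evaluate the objective at each vertex of the feasible region:
  z(0, 0) = 0
  z(8, 0) = 24
  z(7, 1) = 28
  z(3, 3) = 30  ←
  z(0, 4) = 28
The maximum is at x_1 = 3, x_2 = 3.

(3, 3)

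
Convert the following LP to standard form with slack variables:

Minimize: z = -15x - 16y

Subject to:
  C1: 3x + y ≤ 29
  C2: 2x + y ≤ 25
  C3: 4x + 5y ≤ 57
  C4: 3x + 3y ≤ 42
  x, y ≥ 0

min z = -15x - 16y

s.t.
  3x + y + s1 = 29
  2x + y + s2 = 25
  4x + 5y + s3 = 57
  3x + 3y + s4 = 42
  x, y, s1, s2, s3, s4 ≥ 0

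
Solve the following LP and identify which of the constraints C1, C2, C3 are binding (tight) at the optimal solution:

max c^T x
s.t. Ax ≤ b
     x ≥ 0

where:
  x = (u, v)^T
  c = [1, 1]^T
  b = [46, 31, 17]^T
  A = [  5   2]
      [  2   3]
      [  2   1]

At u = 5, v = 7, compute slack b - a·x for each constraint:
  C1: 46 − 39 = 7  (slack)
  C2: 31 − 31 = 0  (binding)
  C3: 17 − 17 = 0  (binding)

Optimal: u = 5, v = 7
Binding: C2, C3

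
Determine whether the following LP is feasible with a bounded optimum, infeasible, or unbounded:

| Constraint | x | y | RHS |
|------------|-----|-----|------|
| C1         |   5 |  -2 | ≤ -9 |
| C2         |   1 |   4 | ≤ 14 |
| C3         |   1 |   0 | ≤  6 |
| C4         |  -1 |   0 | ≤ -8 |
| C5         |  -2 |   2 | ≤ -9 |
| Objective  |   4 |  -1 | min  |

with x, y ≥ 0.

Infeasible (no feasible solution exists)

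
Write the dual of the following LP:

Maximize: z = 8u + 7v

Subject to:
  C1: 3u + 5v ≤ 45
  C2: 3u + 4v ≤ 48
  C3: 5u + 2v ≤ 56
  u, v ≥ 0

Primal max cᵀx s.t. Ax ≤ b, x ≥ 0  →  Dual min bᵀy s.t. Aᵀy ≥ c, y ≥ 0.

Minimize: z = 45y1 + 48y2 + 56y3

Subject to:
  3y1 + 3y2 + 5y3 ≥ 8
  5y1 + 4y2 + 2y3 ≥ 7
  y1, y2, y3 ≥ 0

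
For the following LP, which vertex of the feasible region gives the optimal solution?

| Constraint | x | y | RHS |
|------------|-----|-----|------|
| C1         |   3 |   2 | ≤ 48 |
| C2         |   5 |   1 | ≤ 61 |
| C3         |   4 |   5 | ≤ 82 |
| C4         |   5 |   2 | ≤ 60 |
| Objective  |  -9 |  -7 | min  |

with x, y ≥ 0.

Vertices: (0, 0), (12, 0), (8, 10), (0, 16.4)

Evaluate the objective at each vertex of the feasible region:
  z(0, 0) = 0
  z(12, 0) = -108
  z(8, 10) = -142  ←
  z(0, 16.4) = -114.8
The minimum is at x = 8, y = 10.

(8, 10)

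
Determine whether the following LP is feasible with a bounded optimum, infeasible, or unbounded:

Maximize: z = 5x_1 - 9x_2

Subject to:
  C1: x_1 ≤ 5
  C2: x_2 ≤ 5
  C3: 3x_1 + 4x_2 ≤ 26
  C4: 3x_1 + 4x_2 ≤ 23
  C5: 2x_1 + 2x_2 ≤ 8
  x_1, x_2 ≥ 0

Feasible with a bounded optimal solution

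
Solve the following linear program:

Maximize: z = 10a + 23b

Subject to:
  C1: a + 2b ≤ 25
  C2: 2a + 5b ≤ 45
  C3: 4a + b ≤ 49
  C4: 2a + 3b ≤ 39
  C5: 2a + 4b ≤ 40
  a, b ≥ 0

Evaluate the objective at each vertex of the feasible region:
  z(0, 0) = 0
  z(12.25, 0) = 122.5
  z(11.14, 4.429) = 213.3
  z(10, 5) = 215  ←
  z(0, 9) = 207
The maximum is at a = 10, b = 5.

a = 10, b = 5, z = 215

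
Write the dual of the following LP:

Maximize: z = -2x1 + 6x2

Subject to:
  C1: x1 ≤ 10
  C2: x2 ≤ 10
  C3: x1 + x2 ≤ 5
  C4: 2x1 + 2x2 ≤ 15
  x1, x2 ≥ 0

Primal max cᵀx s.t. Ax ≤ b, x ≥ 0  →  Dual min bᵀy s.t. Aᵀy ≥ c, y ≥ 0.

Minimize: z = 10y1 + 10y2 + 5y3 + 15y4

Subject to:
  y1 + y3 + 2y4 ≥ -2
  y2 + y3 + 2y4 ≥ 6
  y1, y2, y3, y4 ≥ 0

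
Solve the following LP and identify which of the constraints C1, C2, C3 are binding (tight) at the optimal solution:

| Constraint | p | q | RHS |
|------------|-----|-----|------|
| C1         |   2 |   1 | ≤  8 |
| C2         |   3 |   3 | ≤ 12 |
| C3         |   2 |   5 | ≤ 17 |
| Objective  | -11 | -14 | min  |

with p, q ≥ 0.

At p = 1, q = 3, compute slack b - a·x for each constraint:
  C1: 8 − 5 = 3  (slack)
  C2: 12 − 12 = 0  (binding)
  C3: 17 − 17 = 0  (binding)

Optimal: p = 1, q = 3
Binding: C2, C3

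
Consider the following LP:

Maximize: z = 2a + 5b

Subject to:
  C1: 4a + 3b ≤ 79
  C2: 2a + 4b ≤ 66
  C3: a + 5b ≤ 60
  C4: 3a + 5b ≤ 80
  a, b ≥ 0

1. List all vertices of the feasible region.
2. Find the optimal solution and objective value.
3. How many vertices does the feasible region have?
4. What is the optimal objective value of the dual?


1. (0, 0), (19.75, 0), (14.09, 7.545), (10, 10), (0, 12)
2. a = 10, b = 10, z = 70
3. 5
4. 70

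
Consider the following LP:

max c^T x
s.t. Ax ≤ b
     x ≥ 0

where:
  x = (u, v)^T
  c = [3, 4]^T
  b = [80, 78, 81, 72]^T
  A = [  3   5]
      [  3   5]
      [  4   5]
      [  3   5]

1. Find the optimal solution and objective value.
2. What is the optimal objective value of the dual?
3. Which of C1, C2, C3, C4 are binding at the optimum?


1. u = 9, v = 9, z = 63
2. 63
3. C3, C4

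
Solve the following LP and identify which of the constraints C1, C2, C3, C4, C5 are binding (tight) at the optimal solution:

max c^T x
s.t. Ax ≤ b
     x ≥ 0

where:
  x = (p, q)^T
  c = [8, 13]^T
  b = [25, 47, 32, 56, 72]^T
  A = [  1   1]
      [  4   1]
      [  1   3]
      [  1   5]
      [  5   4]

At p = 8, q = 8, compute slack b - a·x for each constraint:
  C1: 25 − 16 = 9  (slack)
  C2: 47 − 40 = 7  (slack)
  C3: 32 − 32 = 0  (binding)
  C4: 56 − 48 = 8  (slack)
  C5: 72 − 72 = 0  (binding)

Optimal: p = 8, q = 8
Binding: C3, C5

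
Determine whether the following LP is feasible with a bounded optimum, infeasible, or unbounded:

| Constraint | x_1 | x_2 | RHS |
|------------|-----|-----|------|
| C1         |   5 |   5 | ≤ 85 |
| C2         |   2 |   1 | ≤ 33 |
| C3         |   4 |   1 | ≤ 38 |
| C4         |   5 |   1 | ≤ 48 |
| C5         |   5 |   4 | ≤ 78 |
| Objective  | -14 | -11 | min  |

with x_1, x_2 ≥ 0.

Feasible with a bounded optimal solution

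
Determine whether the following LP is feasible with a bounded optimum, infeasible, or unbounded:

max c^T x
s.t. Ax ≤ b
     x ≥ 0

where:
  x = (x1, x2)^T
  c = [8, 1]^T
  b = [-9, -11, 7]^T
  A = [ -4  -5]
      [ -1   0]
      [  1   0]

Infeasible (no feasible solution exists)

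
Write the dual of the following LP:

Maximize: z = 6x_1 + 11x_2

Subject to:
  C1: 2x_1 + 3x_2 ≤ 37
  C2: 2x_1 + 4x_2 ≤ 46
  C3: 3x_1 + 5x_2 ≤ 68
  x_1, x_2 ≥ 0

Primal max cᵀx s.t. Ax ≤ b, x ≥ 0  →  Dual min bᵀy s.t. Aᵀy ≥ c, y ≥ 0.

Minimize: z = 37y1 + 46y2 + 68y3

Subject to:
  2y1 + 2y2 + 3y3 ≥ 6
  3y1 + 4y2 + 5y3 ≥ 11
  y1, y2, y3 ≥ 0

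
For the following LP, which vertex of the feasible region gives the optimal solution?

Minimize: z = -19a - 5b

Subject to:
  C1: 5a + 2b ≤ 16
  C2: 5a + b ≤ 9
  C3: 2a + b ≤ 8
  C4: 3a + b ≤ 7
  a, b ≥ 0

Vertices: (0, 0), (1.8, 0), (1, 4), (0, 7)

Evaluate the objective at each vertex of the feasible region:
  z(0, 0) = 0
  z(1.8, 0) = -34.2
  z(1, 4) = -39  ←
  z(0, 7) = -35
The minimum is at a = 1, b = 4.

(1, 4)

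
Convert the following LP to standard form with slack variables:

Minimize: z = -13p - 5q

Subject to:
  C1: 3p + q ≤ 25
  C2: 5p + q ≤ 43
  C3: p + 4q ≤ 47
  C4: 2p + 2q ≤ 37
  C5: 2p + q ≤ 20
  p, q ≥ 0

min z = -13p - 5q

s.t.
  3p + q + s1 = 25
  5p + q + s2 = 43
  p + 4q + s3 = 47
  2p + 2q + s4 = 37
  2p + q + s5 = 20
  p, q, s1, s2, s3, s4, s5 ≥ 0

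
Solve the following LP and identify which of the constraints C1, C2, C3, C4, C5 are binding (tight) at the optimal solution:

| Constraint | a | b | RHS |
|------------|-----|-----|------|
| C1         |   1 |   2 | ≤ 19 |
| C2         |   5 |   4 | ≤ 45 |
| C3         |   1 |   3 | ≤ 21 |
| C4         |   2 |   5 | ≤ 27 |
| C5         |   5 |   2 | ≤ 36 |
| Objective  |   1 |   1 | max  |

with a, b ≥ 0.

At a = 6, b = 3, compute slack b - a·x for each constraint:
  C1: 19 − 12 = 7  (slack)
  C2: 45 − 42 = 3  (slack)
  C3: 21 − 15 = 6  (slack)
  C4: 27 − 27 = 0  (binding)
  C5: 36 − 36 = 0  (binding)

Optimal: a = 6, b = 3
Binding: C4, C5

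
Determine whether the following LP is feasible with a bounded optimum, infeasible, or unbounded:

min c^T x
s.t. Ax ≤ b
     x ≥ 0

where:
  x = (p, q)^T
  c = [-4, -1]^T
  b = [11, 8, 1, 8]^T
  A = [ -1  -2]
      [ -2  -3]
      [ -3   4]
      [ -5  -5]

Unbounded (objective can decrease without bound)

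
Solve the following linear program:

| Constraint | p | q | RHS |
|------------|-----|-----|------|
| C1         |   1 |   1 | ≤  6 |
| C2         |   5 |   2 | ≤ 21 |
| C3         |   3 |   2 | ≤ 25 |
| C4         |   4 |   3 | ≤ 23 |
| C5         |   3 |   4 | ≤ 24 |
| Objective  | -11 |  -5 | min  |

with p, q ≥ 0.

Evaluate the objective at each vertex of the feasible region:
  z(0, 0) = 0
  z(4.2, 0) = -46.2
  z(3, 3) = -48  ←
  z(0, 6) = -30
The minimum is at p = 3, q = 3.

p = 3, q = 3, z = -48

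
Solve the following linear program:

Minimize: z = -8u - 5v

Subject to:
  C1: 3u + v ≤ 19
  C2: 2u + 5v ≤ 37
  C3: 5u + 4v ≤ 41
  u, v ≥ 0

Evaluate the objective at each vertex of the feasible region:
  z(0, 0) = 0
  z(6.333, 0) = -50.67
  z(5, 4) = -60  ←
  z(3.353, 6.059) = -57.12
  z(0, 7.4) = -37
The minimum is at u = 5, v = 4.

u = 5, v = 4, z = -60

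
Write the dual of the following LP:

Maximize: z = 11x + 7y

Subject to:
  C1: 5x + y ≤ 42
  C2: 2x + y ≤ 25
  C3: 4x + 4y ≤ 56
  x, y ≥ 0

Primal max cᵀx s.t. Ax ≤ b, x ≥ 0  →  Dual min bᵀy s.t. Aᵀy ≥ c, y ≥ 0.

Minimize: z = 42y1 + 25y2 + 56y3

Subject to:
  5y1 + 2y2 + 4y3 ≥ 11
  y1 + y2 + 4y3 ≥ 7
  y1, y2, y3 ≥ 0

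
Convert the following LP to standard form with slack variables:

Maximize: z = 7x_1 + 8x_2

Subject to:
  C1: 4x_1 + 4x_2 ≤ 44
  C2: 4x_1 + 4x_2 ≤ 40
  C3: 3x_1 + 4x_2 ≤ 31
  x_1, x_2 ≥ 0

max z = 7x_1 + 8x_2

s.t.
  4x_1 + 4x_2 + s1 = 44
  4x_1 + 4x_2 + s2 = 40
  3x_1 + 4x_2 + s3 = 31
  x_1, x_2, s1, s2, s3 ≥ 0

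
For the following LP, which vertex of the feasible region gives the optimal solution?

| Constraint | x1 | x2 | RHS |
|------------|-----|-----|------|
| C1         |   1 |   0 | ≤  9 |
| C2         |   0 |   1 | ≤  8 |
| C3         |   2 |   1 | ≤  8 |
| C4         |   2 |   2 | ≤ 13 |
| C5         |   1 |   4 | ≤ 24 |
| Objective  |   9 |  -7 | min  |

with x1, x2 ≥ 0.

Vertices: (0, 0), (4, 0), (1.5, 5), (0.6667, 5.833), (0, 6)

Evaluate the objective at each vertex of the feasible region:
  z(0, 0) = 0
  z(4, 0) = 36
  z(1.5, 5) = -21.5
  z(0.6667, 5.833) = -34.83
  z(0, 6) = -42  ←
The minimum is at x1 = 0, x2 = 6.

(0, 6)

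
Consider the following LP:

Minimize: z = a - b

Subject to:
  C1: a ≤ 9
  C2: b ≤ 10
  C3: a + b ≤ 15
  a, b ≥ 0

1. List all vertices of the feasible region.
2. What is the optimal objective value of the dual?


1. (0, 0), (9, 0), (9, 6), (5, 10), (0, 10)
2. -10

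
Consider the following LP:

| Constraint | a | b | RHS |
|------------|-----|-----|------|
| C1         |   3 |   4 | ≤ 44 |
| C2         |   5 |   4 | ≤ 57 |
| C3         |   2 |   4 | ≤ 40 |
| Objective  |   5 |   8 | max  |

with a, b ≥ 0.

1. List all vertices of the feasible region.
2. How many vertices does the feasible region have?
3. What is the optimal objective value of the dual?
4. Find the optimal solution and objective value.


1. (0, 0), (11.4, 0), (6.5, 6.125), (4, 8), (0, 10)
2. 5
3. 84
4. a = 4, b = 8, z = 84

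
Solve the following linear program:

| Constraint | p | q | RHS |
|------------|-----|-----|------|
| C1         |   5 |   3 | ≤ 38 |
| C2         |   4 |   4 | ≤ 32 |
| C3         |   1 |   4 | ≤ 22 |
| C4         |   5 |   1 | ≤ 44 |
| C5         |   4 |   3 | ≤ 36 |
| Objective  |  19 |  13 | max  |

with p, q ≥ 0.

Evaluate the objective at each vertex of the feasible region:
  z(0, 0) = 0
  z(7.6, 0) = 144.4
  z(7, 1) = 146  ←
  z(3.333, 4.667) = 124
  z(0, 5.5) = 71.5
The maximum is at p = 7, q = 1.

p = 7, q = 1, z = 146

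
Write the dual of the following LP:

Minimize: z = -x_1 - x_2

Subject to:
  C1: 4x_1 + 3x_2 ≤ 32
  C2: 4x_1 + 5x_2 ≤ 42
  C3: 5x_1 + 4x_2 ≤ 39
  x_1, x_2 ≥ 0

Primal min cᵀx s.t. Ax ≤ b, x ≥ 0  →  Dual max −bᵀy s.t. Aᵀy ≥ −c, y ≥ 0.

Maximize: z = -32y1 - 42y2 - 39y3

Subject to:
  4y1 + 4y2 + 5y3 ≥ 1
  3y1 + 5y2 + 4y3 ≥ 1
  y1, y2, y3 ≥ 0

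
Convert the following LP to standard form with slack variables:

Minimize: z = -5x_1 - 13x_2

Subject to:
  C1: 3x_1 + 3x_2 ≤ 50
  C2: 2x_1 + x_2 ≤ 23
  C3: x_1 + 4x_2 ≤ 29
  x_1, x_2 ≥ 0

min z = -5x_1 - 13x_2

s.t.
  3x_1 + 3x_2 + s1 = 50
  2x_1 + x_2 + s2 = 23
  x_1 + 4x_2 + s3 = 29
  x_1, x_2, s1, s2, s3 ≥ 0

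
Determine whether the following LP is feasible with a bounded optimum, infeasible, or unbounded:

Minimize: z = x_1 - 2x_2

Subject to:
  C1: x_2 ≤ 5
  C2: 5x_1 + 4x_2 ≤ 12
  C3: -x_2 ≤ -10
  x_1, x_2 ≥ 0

Infeasible (no feasible solution exists)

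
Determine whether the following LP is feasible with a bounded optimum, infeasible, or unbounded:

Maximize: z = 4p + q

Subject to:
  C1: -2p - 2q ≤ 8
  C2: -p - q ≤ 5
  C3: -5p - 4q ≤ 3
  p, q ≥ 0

Unbounded (objective can increase without bound)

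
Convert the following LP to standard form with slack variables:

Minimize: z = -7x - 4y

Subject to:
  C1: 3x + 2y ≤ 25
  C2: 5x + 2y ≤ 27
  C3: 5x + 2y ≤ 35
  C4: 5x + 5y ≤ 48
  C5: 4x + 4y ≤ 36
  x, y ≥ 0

min z = -7x - 4y

s.t.
  3x + 2y + s1 = 25
  5x + 2y + s2 = 27
  5x + 2y + s3 = 35
  5x + 5y + s4 = 48
  4x + 4y + s5 = 36
  x, y, s1, s2, s3, s4, s5 ≥ 0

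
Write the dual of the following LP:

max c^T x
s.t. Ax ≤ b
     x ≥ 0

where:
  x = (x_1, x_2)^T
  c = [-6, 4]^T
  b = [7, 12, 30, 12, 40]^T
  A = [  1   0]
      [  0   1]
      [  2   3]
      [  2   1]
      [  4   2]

Primal max cᵀx s.t. Ax ≤ b, x ≥ 0  →  Dual min bᵀy s.t. Aᵀy ≥ c, y ≥ 0.

Minimize: z = 7y1 + 12y2 + 30y3 + 12y4 + 40y5

Subject to:
  y1 + 2y3 + 2y4 + 4y5 ≥ -6
  y2 + 3y3 + y4 + 2y5 ≥ 4
  y1, y2, y3, y4, y5 ≥ 0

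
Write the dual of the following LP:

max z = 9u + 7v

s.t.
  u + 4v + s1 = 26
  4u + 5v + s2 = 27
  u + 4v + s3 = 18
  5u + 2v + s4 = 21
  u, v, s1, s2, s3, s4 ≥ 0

Primal max cᵀx s.t. Ax ≤ b, x ≥ 0  →  Dual min bᵀy s.t. Aᵀy ≥ c, y ≥ 0.

Minimize: z = 26y1 + 27y2 + 18y3 + 21y4

Subject to:
  y1 + 4y2 + y3 + 5y4 ≥ 9
  4y1 + 5y2 + 4y3 + 2y4 ≥ 7
  y1, y2, y3, y4 ≥ 0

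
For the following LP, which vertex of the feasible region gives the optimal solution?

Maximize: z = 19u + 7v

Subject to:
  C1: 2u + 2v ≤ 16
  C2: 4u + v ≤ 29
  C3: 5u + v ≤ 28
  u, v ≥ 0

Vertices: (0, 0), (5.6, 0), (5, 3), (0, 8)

Evaluate the objective at each vertex of the feasible region:
  z(0, 0) = 0
  z(5.6, 0) = 106.4
  z(5, 3) = 116  ←
  z(0, 8) = 56
The maximum is at u = 5, v = 3.

(5, 3)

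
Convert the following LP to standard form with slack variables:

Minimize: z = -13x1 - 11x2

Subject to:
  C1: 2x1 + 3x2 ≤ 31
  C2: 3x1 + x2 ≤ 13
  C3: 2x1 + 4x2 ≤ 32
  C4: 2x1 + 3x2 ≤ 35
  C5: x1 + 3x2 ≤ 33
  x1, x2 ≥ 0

min z = -13x1 - 11x2

s.t.
  2x1 + 3x2 + s1 = 31
  3x1 + x2 + s2 = 13
  2x1 + 4x2 + s3 = 32
  2x1 + 3x2 + s4 = 35
  x1 + 3x2 + s5 = 33
  x1, x2, s1, s2, s3, s4, s5 ≥ 0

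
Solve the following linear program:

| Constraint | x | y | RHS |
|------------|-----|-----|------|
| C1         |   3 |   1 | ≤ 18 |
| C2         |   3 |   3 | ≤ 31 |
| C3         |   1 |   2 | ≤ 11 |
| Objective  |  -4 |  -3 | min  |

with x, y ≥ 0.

Evaluate the objective at each vertex of the feasible region:
  z(0, 0) = 0
  z(6, 0) = -24
  z(5, 3) = -29  ←
  z(0, 5.5) = -16.5
The minimum is at x = 5, y = 3.

x = 5, y = 3, z = -29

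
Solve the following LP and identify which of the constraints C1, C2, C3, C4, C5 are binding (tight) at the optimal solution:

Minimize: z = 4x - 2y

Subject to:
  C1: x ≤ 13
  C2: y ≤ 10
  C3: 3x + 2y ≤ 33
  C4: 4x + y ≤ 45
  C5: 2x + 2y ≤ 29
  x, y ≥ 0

At x = 0, y = 10, compute slack b - a·x for each constraint:
  C1: 13 − 0 = 13  (slack)
  C2: 10 − 10 = 0  (binding)
  C3: 33 − 20 = 13  (slack)
  C4: 45 − 10 = 35  (slack)
  C5: 29 − 20 = 9  (slack)

Optimal: x = 0, y = 10
Binding: C2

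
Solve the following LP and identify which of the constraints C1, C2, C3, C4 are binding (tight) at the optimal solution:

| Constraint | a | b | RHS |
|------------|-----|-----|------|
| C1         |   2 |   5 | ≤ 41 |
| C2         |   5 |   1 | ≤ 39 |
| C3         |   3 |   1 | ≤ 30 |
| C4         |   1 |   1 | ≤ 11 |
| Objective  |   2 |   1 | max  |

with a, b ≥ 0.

At a = 7, b = 4, compute slack b - a·x for each constraint:
  C1: 41 − 34 = 7  (slack)
  C2: 39 − 39 = 0  (binding)
  C3: 30 − 25 = 5  (slack)
  C4: 11 − 11 = 0  (binding)

Optimal: a = 7, b = 4
Binding: C2, C4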